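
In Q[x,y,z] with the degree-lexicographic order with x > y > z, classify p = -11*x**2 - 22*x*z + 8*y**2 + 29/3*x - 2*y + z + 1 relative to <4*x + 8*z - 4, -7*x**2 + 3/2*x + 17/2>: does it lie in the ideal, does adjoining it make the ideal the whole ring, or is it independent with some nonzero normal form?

First compute the reduced Gröbner basis of I by Buchberger's algorithm.
f_1 = 4*x + 8*z - 4, LT = x.
f_2 = -7*x**2 + 3/2*x + 17/2, LT = x**2.

S(f_1,f_2): lcm = x**2. S = 2*x*z - 11/14*x + 17/14.
  reduce S modulo (f_1, f_2):
  remainder -4*z**2 + 25/7*z + 3/7 ≠ 0; add h_3 = -4*z**2 + 25/7*z + 3/7 to the basis.

The other S-polynomials (S(f_1,h_3), S(f_2,h_3)) all reduce to 0 modulo the current basis, so we have a Gröbner basis.
Inter-reduce: drop elements whose leading term is divisible by another's, tail-reduce, and make monic.
Reduced Gröbner basis: {z**2 - 25/28*z - 3/28, x + 2*z - 1}.
Label its elements g_1 = z**2 - 25/28*z - 3/28, g_2 = x + 2*z - 1.

Reduce p = -11*x**2 - 22*x*z + 8*y**2 + 29/3*x - 2*y + z + 1 modulo G:
  leading term x**2: subtract (-11*x)·g_2 from -11*x**2 - 22*x*z + 8*y**2 + 29/3*x - 2*y + z + 1 → 8*y**2 - 4/3*x - 2*y + z + 1
  leading term y**2: no divisor's leading term divides it; move 8*y**2 to the remainder.
  leading term x: subtract (-4/3)·g_2 from -4/3*x - 2*y + z + 1 → -2*y + 11/3*z - 1/3
  leading term y: no divisor's leading term divides it; move -2*y to the remainder.
  leading term z: no divisor's leading term divides it; move 11/3*z to the remainder.
  leading term 1: no divisor's leading term divides it; move -1/3 to the remainder.
  normal form = 8*y**2 - 2*y + 11/3*z - 1/3.
The normal form is nonzero, so p ∉ I. Since p minus its normal form lies in I, I + (p) = I + (r) where r = 8*y**2 - 2*y + 11/3*z - 1/3; decide whether this ideal is the whole ring.
Run Buchberger on G together with r (pairs among the g_i already reduce to 0 since G is a Gröbner basis):
g_1 = z**2 - 25/28*z - 3/28, LT = z**2.
g_2 = x + 2*z - 1, LT = x.
r = 8*y**2 - 2*y + 11/3*z - 1/3, LT = y**2.

The S-polynomials (S(g_1,g_2), S(g_1,r), S(g_2,r)) all reduce to 0 modulo the current basis, so we have a Gröbner basis.
Inter-reduce: drop elements whose leading term is divisible by another's, tail-reduce, and make monic.
Reduced Gröbner basis: {y**2 - 1/4*y + 11/24*z - 1/24, z**2 - 25/28*z - 3/28, x + 2*z - 1}.
The reduced Gröbner basis of I + (p) is {y**2 - 1/4*y + 11/24*z - 1/24, z**2 - 25/28*z - 3/28, x + 2*z - 1} ≠ {1}, a proper ideal, so the enlarged system stays consistent: p is independent of I, with normal form 8*y**2 - 2*y + 11/3*z - 1/3.

Ideal membership is decidable via reduction modulo a Gröbner basis.

-11*x**2 - 22*x*z + 8*y**2 + 29/3*x - 2*y + z + 1 is independent of I; its normal form modulo I is 8*y**2 - 2*y + 11/3*z - 1/3.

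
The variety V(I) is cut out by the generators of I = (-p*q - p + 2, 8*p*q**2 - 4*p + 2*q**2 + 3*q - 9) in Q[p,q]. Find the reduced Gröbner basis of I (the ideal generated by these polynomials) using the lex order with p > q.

Buchberger's algorithm terminates because the ascending chain of leading-term ideals stabilizes.

f_1 = -p*q - p + 2, LT = p*q.
f_2 = 8*p*q**2 - 4*p + 2*q**2 + 3*q - 9, LT = p*q**2.

S(f_1,f_2): lcm = p*q**2. S = p*q + 1/2*p - 1/4*q**2 - 19/8*q + 9/8.
  leading term p*q: subtract (-1)·f_1 from p*q + 1/2*p - 1/4*q**2 - 19/8*q + 9/8 → -1/2*p - 1/4*q**2 - 19/8*q + 25/8
  leading term p: no divisor's leading term divides it; move -1/2*p to the remainder.
  leading term q**2: no divisor's leading term divides it; move -1/4*q**2 to the remainder.
  leading term q: no divisor's leading term divides it; move -19/8*q to the remainder.
  leading term 1: no divisor's leading term divides it; move 25/8 to the remainder.
  remainder -1/2*p - 1/4*q**2 - 19/8*q + 25/8 ≠ 0; add g_3 = -1/2*p - 1/4*q**2 - 19/8*q + 25/8 to the basis.

S(f_1,g_3): lcm = p*q. S = p - 1/2*q**3 - 19/4*q**2 + 25/4*q - 2.
  leading term p: subtract (-2)·g_3 from p - 1/2*q**3 - 19/4*q**2 + 25/4*q - 2 → -1/2*q**3 - 21/4*q**2 + 3/2*q + 17/4
  leading term q**3: no divisor's leading term divides it; move -1/2*q**3 to the remainder.
  leading term q**2: no divisor's leading term divides it; move -21/4*q**2 to the remainder.
  leading term q: no divisor's leading term divides it; move 3/2*q to the remainder.
  leading term 1: no divisor's leading term divides it; move 17/4 to the remainder.
  remainder -1/2*q**3 - 21/4*q**2 + 3/2*q + 17/4 ≠ 0; add g_4 = -1/2*q**3 - 21/4*q**2 + 3/2*q + 17/4 to the basis.

The other S-polynomials (S(f_2,g_3), S(f_1,g_4), S(f_2,g_4), S(g_3,g_4)) all reduce to 0 modulo the current basis, so we have a Gröbner basis.
Inter-reduce: drop elements whose leading term is divisible by another's, tail-reduce, and make monic.

G = {p + 1/2*q**2 + 19/4*q - 25/4, q**3 + 21/2*q**2 - 3*q - 17/2}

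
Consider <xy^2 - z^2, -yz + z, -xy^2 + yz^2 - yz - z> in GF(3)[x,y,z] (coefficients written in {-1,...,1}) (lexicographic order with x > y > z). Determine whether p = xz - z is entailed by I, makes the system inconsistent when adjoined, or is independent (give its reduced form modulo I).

First compute the reduced Gröbner basis of I by Buchberger's algorithm.
f_1 = xy^2 - z^2, LT = xy^2.
f_2 = -yz + z, LT = yz.
f_3 = -xy^2 + yz^2 - yz - z, LT = xy^2.

S(f_1,f_2): lcm = xy^2z. S = xyz - z^3.
  reduce S modulo (f_1, f_2, f_3):
  remainder xz - z^3 ≠ 0; add h_4 = xz - z^3 to the basis.

S(f_1,f_3): lcm = xy^2. S = yz^2 - yz - z^2 - z.
  reduce S modulo (f_1, f_2, f_3, h_4):
  remainder z ≠ 0; add h_5 = z to the basis.

The other S-polynomials (S(f_2,f_3), S(f_1,h_4), S(f_2,h_4), S(f_3,h_4), S(f_1,h_5), S(f_2,h_5), S(f_3,h_5), S(h_4,h_5)) all reduce to 0 modulo the current basis, so we have a Gröbner basis.
Inter-reduce: drop elements whose leading term is divisible by another's, tail-reduce, and make monic.
Reduced Gröbner basis: {xy^2, z}.
Label its elements g_1 = xy^2, g_2 = z.

Reduce p = xz - z modulo G:
  leading term xz: subtract (x)·g_2 from xz - z → -z
  leading term z: subtract (-1)·g_2 from -z → 0
  normal form = 0.
Since the normal form is 0, p ∈ I.

The remainder on division by a Gröbner basis is unique — it is the normal form.

xz - z lies in I (it reduces to 0).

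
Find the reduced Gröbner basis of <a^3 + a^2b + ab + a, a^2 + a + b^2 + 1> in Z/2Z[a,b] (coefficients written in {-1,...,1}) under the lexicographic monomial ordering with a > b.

G = {a^2 + a + b^2 + 1, ab^2 + a, b^3 + b^2 + b + 1}

f_1 = a^3 + a^2b + ab + a, LT = a^3.
f_2 = a^2 + a + b^2 + 1, LT = a^2.

S(f_1,f_2): lcm = a^3. S = a^2b + a^2 + ab^2 + ab.
  reduce S modulo (f_1, f_2):
  remainder ab^2 + a + b^3 + b^2 + b + 1 ≠ 0; add g_3 = ab^2 + a + b^3 + b^2 + b + 1 to the basis.

S(f_1,g_3): lcm = a^3b^2. S = a^3 + a^2b^2 + a^2b + a^2 + ab^3 + ab^2.
  reduce S modulo (f_1, f_2, g_3):
  remainder b^3 + b^2 + b + 1 ≠ 0; add g_4 = b^3 + b^2 + b + 1 to the basis.

The other S-polynomials (S(f_2,g_3), S(f_1,g_4), S(f_2,g_4), S(g_3,g_4)) all reduce to 0 modulo the current basis, so we have a Gröbner basis.
Inter-reduce: drop elements whose leading term is divisible by another's, tail-reduce, and make monic.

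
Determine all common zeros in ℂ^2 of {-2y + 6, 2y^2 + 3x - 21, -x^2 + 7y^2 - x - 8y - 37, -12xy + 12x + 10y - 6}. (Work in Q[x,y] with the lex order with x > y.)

Compute a lex Gröbner basis by Buchberger's algorithm.
f_1 = -2y + 6, LT = y.
f_2 = 3x + 2y^2 - 21, LT = x.
f_3 = -x^2 - x + 7y^2 - 8y - 37, LT = x^2.
f_4 = -12xy + 12x + 10y - 6, LT = xy.

The S-polynomials (S(f_1,f_2), S(f_1,f_3), S(f_1,f_4), S(f_2,f_3), S(f_2,f_4), S(f_3,f_4)) all reduce to 0 modulo the current basis, so we have a Gröbner basis.
Inter-reduce: drop elements whose leading term is divisible by another's, tail-reduce, and make monic.
Reduced Gröbner basis: {x - 1, y - 3}.

A lex Gröbner basis eliminates variables successively. Here y - 3 depends only on y, with roots {3}; lifting each root through the earlier basis elements recovers the full solutions.
  y = 3: the earlier basis element becomes x - 1 = 0, giving x = 1 — point (1, 3).
Check: every point annihilates each of the original generators.

{(1, 3)}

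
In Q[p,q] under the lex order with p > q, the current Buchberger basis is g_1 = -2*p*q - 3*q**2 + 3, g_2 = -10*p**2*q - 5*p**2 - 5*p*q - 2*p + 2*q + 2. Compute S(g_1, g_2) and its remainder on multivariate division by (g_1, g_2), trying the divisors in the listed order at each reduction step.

lcm(LM(g_1), LM(g_2)) = p**2*q.
S = (lcm/LT(g_1))·g_1 − (lcm/LT(g_2))·g_2 = -1/2*p**2 + 3/2*p*q**2 - 1/2*p*q - 17/10*p + 1/5*q + 1/5.
Reduce S modulo (g_1, g_2) in that order:
  leading term p**2: no divisor's leading term divides it; move -1/2*p**2 to the remainder.
  leading term p*q**2: subtract (-3/4*q)·g_1 from 3/2*p*q**2 - 1/2*p*q - 17/10*p + 1/5*q + 1/5 → -1/2*p*q - 17/10*p - 9/4*q**3 + 49/20*q + 1/5
  leading term p*q: subtract (1/4)·g_1 from -1/2*p*q - 17/10*p - 9/4*q**3 + 49/20*q + 1/5 → -17/10*p - 9/4*q**3 + 3/4*q**2 + 49/20*q - 11/20
  leading term p: no divisor's leading term divides it; move -17/10*p to the remainder.
  leading term q**3: no divisor's leading term divides it; move -9/4*q**3 to the remainder.
  leading term q**2: no divisor's leading term divides it; move 3/4*q**2 to the remainder.
  leading term q: no divisor's leading term divides it; move 49/20*q to the remainder.
  leading term 1: no divisor's leading term divides it; move -11/20 to the remainder.
The remainder -1/2*p**2 - 17/10*p - 9/4*q**3 + 3/4*q**2 + 49/20*q - 11/20 is nonzero, so it would be added as the next basis element.

S(g_1, g_2) = -1/2*p**2 + 3/2*p*q**2 - 1/2*p*q - 17/10*p + 1/5*q + 1/5; remainder on division = -1/2*p**2 - 17/10*p - 9/4*q**3 + 3/4*q**2 + 49/20*q - 11/20.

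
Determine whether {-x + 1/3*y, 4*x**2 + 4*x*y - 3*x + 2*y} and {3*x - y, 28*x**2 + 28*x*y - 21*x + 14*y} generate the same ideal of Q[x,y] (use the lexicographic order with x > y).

For a fixed monomial order, each ideal has a unique reduced Gröbner basis; comparing bases decides equality.
Buchberger on the first generating set:
f_1 = -x + 1/3*y, LT = x.
f_2 = 4*x**2 + 4*x*y - 3*x + 2*y, LT = x**2.

S(f_1,f_2): lcm = x**2. S = -4/3*x*y + 3/4*x - 1/2*y.
  leading term x*y: subtract (4/3*y)·f_1 from -4/3*x*y + 3/4*x - 1/2*y → 3/4*x - 4/9*y**2 - 1/2*y
  leading term x: subtract (-3/4)·f_1 from 3/4*x - 4/9*y**2 - 1/2*y → -4/9*y**2 - 1/4*y
  leading term y**2: no divisor's leading term divides it; move -4/9*y**2 to the remainder.
  leading term y: no divisor's leading term divides it; move -1/4*y to the remainder.
  remainder -4/9*y**2 - 1/4*y ≠ 0; add g_3 = -4/9*y**2 - 1/4*y to the basis.

The other S-polynomials (S(f_1,g_3), S(f_2,g_3)) all reduce to 0 modulo the current basis, so we have a Gröbner basis.
Inter-reduce: drop elements whose leading term is divisible by another's, tail-reduce, and make monic.
Reduced Gröbner basis: {x - 1/3*y, y**2 + 9/16*y}.

Buchberger on the second generating set:
h_1 = 3*x - y, LT = x.
h_2 = 28*x**2 + 28*x*y - 21*x + 14*y, LT = x**2.

S(h_1,h_2): lcm = x**2. S = -4/3*x*y + 3/4*x - 1/2*y.
  leading term x*y: subtract (-4/9*y)·h_1 from -4/3*x*y + 3/4*x - 1/2*y → 3/4*x - 4/9*y**2 - 1/2*y
  leading term x: subtract (1/4)·h_1 from 3/4*x - 4/9*y**2 - 1/2*y → -4/9*y**2 - 1/4*y
  leading term y**2: no divisor's leading term divides it; move -4/9*y**2 to the remainder.
  leading term y: no divisor's leading term divides it; move -1/4*y to the remainder.
  remainder -4/9*y**2 - 1/4*y ≠ 0; add k_3 = -4/9*y**2 - 1/4*y to the basis.

The other S-polynomials (S(h_1,k_3), S(h_2,k_3)) all reduce to 0 modulo the current basis, so we have a Gröbner basis.
Inter-reduce: drop elements whose leading term is divisible by another's, tail-reduce, and make monic.
Reduced Gröbner basis: {x - 1/3*y, y**2 + 9/16*y}.

Same reduced basis, so the two generating sets span the same ideal.

Yes, the ideals are equal.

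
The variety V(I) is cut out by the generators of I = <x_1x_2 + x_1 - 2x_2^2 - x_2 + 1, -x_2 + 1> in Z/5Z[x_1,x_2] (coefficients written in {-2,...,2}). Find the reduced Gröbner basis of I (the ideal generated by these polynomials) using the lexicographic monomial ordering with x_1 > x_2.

G = {x_1 - 1, x_2 - 1}

f_1 = x_1x_2 + x_1 - 2x_2^2 - x_2 + 1, LT = x_1x_2.
f_2 = -x_2 + 1, LT = x_2.

S(f_1,f_2): lcm = x_1x_2. S = 2x_1 - 2x_2^2 - x_2 + 1.
  leading term x_1: no divisor's leading term divides it; move 2x_1 to the remainder.
  leading term x_2^2: subtract (2x_2)·f_2 from -2x_2^2 - x_2 + 1 → 2x_2 + 1
  leading term x_2: subtract (-2)·f_2 from 2x_2 + 1 → -2
  leading term 1: no divisor's leading term divides it; move -2 to the remainder.
  remainder 2x_1 - 2 ≠ 0; add g_3 = 2x_1 - 2 to the basis.

The other S-polynomials (S(f_1,g_3), S(f_2,g_3)) all reduce to 0 modulo the current basis, so we have a Gröbner basis.
Inter-reduce: drop elements whose leading term is divisible by another's, tail-reduce, and make monic.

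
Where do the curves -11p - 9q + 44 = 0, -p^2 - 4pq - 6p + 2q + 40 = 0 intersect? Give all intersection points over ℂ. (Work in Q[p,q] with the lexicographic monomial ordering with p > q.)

Compute a lex Gröbner basis by Buchberger's algorithm.
f_1 = -11p - 9q + 44, LT = p.
f_2 = -p^2 - 4pq - 6p + 2q + 40, LT = p^2.

S(f_1,f_2): lcm = p^2. S = -35/11pq - 10p + 2q + 40.
  reduce S modulo (f_1, f_2):
  remainder 315/121q^2 - 28/11q ≠ 0; add h_3 = 315/121q^2 - 28/11q to the basis.

The other S-polynomials (S(f_1,h_3), S(f_2,h_3)) all reduce to 0 modulo the current basis, so we have a Gröbner basis.
Inter-reduce: drop elements whose leading term is divisible by another's, tail-reduce, and make monic.
Reduced Gröbner basis: {p + 9/11q - 4, q^2 - 44/45q}.

Elimination: the polynomial q^2 - 44/45q lies in the elimination ideal for q, so q ∈ {0, 44/45}. For each such q, the remaining basis elements (now univariate) give the rest of the solution.
  q = 0: the earlier basis element becomes p - 4 = 0, giving p = 4 — point (4, 0).
  q = 44/45: the earlier basis element becomes p - 16/5 = 0, giving p = 16/5 — point (16/5, 44/45).

{(4, 0), (16/5, 44/45)}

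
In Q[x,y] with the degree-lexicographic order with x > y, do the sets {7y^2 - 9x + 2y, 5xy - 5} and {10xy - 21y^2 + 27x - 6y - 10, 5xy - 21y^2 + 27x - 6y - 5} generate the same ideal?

Yes, the ideals are equal.

Two ideals are equal iff their reduced Gröbner bases coincide (the reduced basis is unique for a fixed ordering).
Buchberger on the first generating set:
f_1 = 7y^2 - 9x + 2y, LT = y^2.
f_2 = 5xy - 5, LT = xy.

S(f_1,f_2): lcm = xy^2. S = -9/7x^2 + 2/7xy + y.
  reduce S modulo (f_1, f_2):
  remainder -9/7x^2 + y + 2/7 ≠ 0; add g_3 = -9/7x^2 + y + 2/7 to the basis.

The other S-polynomials (S(f_1,g_3), S(f_2,g_3)) all reduce to 0 modulo the current basis, so we have a Gröbner basis.
Inter-reduce: drop elements whose leading term is divisible by another's, tail-reduce, and make monic.
Reduced Gröbner basis: {x^2 - 7/9y - 2/9, xy - 1, y^2 - 9/7x + 2/7y}.

Buchberger on the second generating set:
h_1 = 10xy - 21y^2 + 27x - 6y - 10, LT = xy.
h_2 = 5xy - 21y^2 + 27x - 6y - 5, LT = xy.

S(h_1,h_2): lcm = xy. S = 21/10y^2 - 27/10x + 3/5y.
  reduce S modulo (h_1, h_2):
  remainder 21/10y^2 - 27/10x + 3/5y ≠ 0; add k_3 = 21/10y^2 - 27/10x + 3/5y to the basis.

S(h_1,k_3): lcm = xy^2. S = -21/10y^3 + 9/7x^2 + 169/70xy - 3/5y^2 - y.
  reduce S modulo (h_1, h_2, k_3):
  remainder 9/7x^2 - y - 2/7 ≠ 0; add k_4 = 9/7x^2 - y - 2/7 to the basis.

The other S-polynomials (S(h_2,k_3), S(h_1,k_4), S(h_2,k_4), S(k_3,k_4)) all reduce to 0 modulo the current basis, so we have a Gröbner basis.
Inter-reduce: drop elements whose leading term is divisible by another's, tail-reduce, and make monic.
Reduced Gröbner basis: {x^2 - 7/9y - 2/9, xy - 1, y^2 - 9/7x + 2/7y}.

Same reduced basis, so the two generating sets span the same ideal.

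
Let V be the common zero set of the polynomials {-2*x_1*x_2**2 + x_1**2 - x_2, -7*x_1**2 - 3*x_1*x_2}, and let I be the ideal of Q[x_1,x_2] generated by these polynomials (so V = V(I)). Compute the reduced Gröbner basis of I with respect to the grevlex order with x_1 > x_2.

Buchberger's algorithm terminates because the ascending chain of leading-term ideals stabilizes.

f_1 = -2*x_1*x_2**2 + x_1**2 - x_2, LT = x_1*x_2**2.
f_2 = -7*x_1**2 - 3*x_1*x_2, LT = x_1**2.

S(f_1,f_2): lcm = x_1**2*x_2**2. S = -3/7*x_1*x_2**3 - 1/2*x_1**3 + 1/2*x_1*x_2.
  leading term x_1*x_2**3: subtract (3/14*x_2)·f_1 from -3/7*x_1*x_2**3 - 1/2*x_1**3 + 1/2*x_1*x_2 → -1/2*x_1**3 - 3/14*x_1**2*x_2 + 1/2*x_1*x_2 + 3/14*x_2**2
  leading term x_1**3: subtract (1/14*x_1)·f_2 from -1/2*x_1**3 - 3/14*x_1**2*x_2 + 1/2*x_1*x_2 + 3/14*x_2**2 → 1/2*x_1*x_2 + 3/14*x_2**2
  leading term x_1*x_2: no divisor's leading term divides it; move 1/2*x_1*x_2 to the remainder.
  leading term x_2**2: no divisor's leading term divides it; move 3/14*x_2**2 to the remainder.
  remainder 1/2*x_1*x_2 + 3/14*x_2**2 ≠ 0; add g_3 = 1/2*x_1*x_2 + 3/14*x_2**2 to the basis.

S(f_1,g_3): lcm = x_1*x_2**2. S = -3/7*x_2**3 - 1/2*x_1**2 + 1/2*x_2.
  leading term x_2**3: no divisor's leading term divides it; move -3/7*x_2**3 to the remainder.
  leading term x_1**2: subtract (1/14)·f_2 from -1/2*x_1**2 + 1/2*x_2 → 3/14*x_1*x_2 + 1/2*x_2
  leading term x_1*x_2: subtract (3/7)·g_3 from 3/14*x_1*x_2 + 1/2*x_2 → -9/98*x_2**2 + 1/2*x_2
  leading term x_2**2: no divisor's leading term divides it; move -9/98*x_2**2 to the remainder.
  leading term x_2: no divisor's leading term divides it; move 1/2*x_2 to the remainder.
  remainder -3/7*x_2**3 - 9/98*x_2**2 + 1/2*x_2 ≠ 0; add g_4 = -3/7*x_2**3 - 9/98*x_2**2 + 1/2*x_2 to the basis.

The other S-polynomials (S(f_2,g_3), S(f_1,g_4), S(f_2,g_4), S(g_3,g_4)) all reduce to 0 modulo the current basis, so we have a Gröbner basis.
Inter-reduce: drop elements whose leading term is divisible by another's, tail-reduce, and make monic.

G = {x_2**3 + 3/14*x_2**2 - 7/6*x_2, x_1**2 - 9/49*x_2**2, x_1*x_2 + 3/7*x_2**2}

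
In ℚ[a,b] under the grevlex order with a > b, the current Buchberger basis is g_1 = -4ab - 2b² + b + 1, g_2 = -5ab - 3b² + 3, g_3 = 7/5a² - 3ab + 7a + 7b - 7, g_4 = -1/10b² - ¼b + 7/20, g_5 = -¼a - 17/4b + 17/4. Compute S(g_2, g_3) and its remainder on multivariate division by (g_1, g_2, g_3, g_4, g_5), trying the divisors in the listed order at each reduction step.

S(g_2, g_3) = 96/35ab² - 5ab - 5b² - ⅗a + 5b; remainder on division = 29/5b - 29/5.

lcm(LM(g_2), LM(g_3)) = a²b.
S = (lcm/LT(g_2))·g_2 − (lcm/LT(g_3))·g_3 = 96/35ab² - 5ab - 5b² - ⅗a + 5b.
Reduce S modulo (g_1, g_2, g_3, g_4, g_5) in that order:
  leading term ab²: subtract (-24/35b)·g_1 from 96/35ab² - 5ab - 5b² - ⅗a + 5b → -48/35b³ - 5ab - 151/35b² - ⅗a + 199/35b
  leading term b³: subtract (96/7b)·g_4 from -48/35b³ - 5ab - 151/35b² - ⅗a + 199/35b → -5ab - 31/35b² - ⅗a + 31/35b
  leading term ab: subtract (5/4)·g_1 from -5ab - 31/35b² - ⅗a + 31/35b → 113/70b² - ⅗a - 51/140b - 5/4
  leading term b²: subtract (-113/7)·g_4 from 113/70b² - ⅗a - 51/140b - 5/4 → -⅗a - 22/5b + 22/5
  leading term a: subtract (12/5)·g_5 from -⅗a - 22/5b + 22/5 → 29/5b - 29/5
  leading term b: no divisor's leading term divides it; move 29/5b to the remainder.
  leading term 1: no divisor's leading term divides it; move -29/5 to the remainder.
The remainder 29/5b - 29/5 is nonzero, so it would be added as the next basis element.
An S-polynomial is built so that the two leading terms cancel; whether anything survives reduction is exactly the Gröbner-basis criterion.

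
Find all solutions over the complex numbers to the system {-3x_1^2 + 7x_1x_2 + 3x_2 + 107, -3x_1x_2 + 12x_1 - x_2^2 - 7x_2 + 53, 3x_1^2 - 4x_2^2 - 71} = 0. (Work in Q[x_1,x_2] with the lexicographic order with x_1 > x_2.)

{(-5, 1)}

Compute a lex Gröbner basis by Buchberger's algorithm.
f_1 = -3x_1^2 + 7x_1x_2 + 3x_2 + 107, LT = x_1^2.
f_2 = -3x_1x_2 + 12x_1 - x_2^2 - 7x_2 + 53, LT = x_1x_2.
f_3 = 3x_1^2 - 4x_2^2 - 71, LT = x_1^2.

S(f_1,f_2): lcm = x_1^2x_2. S = 4x_1^2 - 8/3x_1x_2^2 - 7/3x_1x_2 + 53/3x_1 - x_2^2 - 107/3x_2.
  leading term x_1^2: subtract (-4/3)·f_1 from 4x_1^2 - 8/3x_1x_2^2 - 7/3x_1x_2 + 53/3x_1 - x_2^2 - 107/3x_2 → -8/3x_1x_2^2 + 7x_1x_2 + 53/3x_1 - x_2^2 - 95/3x_2 + 428/3
  leading term x_1x_2^2: subtract (8/9x_2)·f_2 from -8/3x_1x_2^2 + 7x_1x_2 + 53/3x_1 - x_2^2 - 95/3x_2 + 428/3 → -11/3x_1x_2 + 53/3x_1 + 8/9x_2^3 + 47/9x_2^2 - 709/9x_2 + 428/3
  leading term x_1x_2: subtract (11/9)·f_2 from -11/3x_1x_2 + 53/3x_1 + 8/9x_2^3 + 47/9x_2^2 - 709/9x_2 + 428/3 → 3x_1 + 8/9x_2^3 + 58/9x_2^2 - 632/9x_2 + 701/9
  leading term x_1: no divisor's leading term divides it; move 3x_1 to the remainder.
  leading term x_2^3: no divisor's leading term divides it; move 8/9x_2^3 to the remainder.
  leading term x_2^2: no divisor's leading term divides it; move 58/9x_2^2 to the remainder.
  leading term x_2: no divisor's leading term divides it; move -632/9x_2 to the remainder.
  leading term 1: no divisor's leading term divides it; move 701/9 to the remainder.
  remainder 3x_1 + 8/9x_2^3 + 58/9x_2^2 - 632/9x_2 + 701/9 ≠ 0; add h_4 = 3x_1 + 8/9x_2^3 + 58/9x_2^2 - 632/9x_2 + 701/9 to the basis.

S(f_1,f_3): lcm = x_1^2. S = -7/3x_1x_2 + 4/3x_2^2 - x_2 - 12.
  leading term x_1x_2: subtract (7/9)·f_2 from -7/3x_1x_2 + 4/3x_2^2 - x_2 - 12 → -28/3x_1 + 19/9x_2^2 + 40/9x_2 - 479/9
  leading term x_1: subtract (-28/9)·h_4 from -28/3x_1 + 19/9x_2^2 + 40/9x_2 - 479/9 → 224/81x_2^3 + 1795/81x_2^2 - 17336/81x_2 + 15317/81
  leading term x_2^3: no divisor's leading term divides it; move 224/81x_2^3 to the remainder.
  leading term x_2^2: no divisor's leading term divides it; move 1795/81x_2^2 to the remainder.
  leading term x_2: no divisor's leading term divides it; move -17336/81x_2 to the remainder.
  leading term 1: no divisor's leading term divides it; move 15317/81 to the remainder.
  remainder 224/81x_2^3 + 1795/81x_2^2 - 17336/81x_2 + 15317/81 ≠ 0; add h_5 = 224/81x_2^3 + 1795/81x_2^2 - 17336/81x_2 + 15317/81 to the basis.

S(f_2,f_3): lcm = x_1^2x_2. S = -4x_1^2 + 1/3x_1x_2^2 + 7/3x_1x_2 - 53/3x_1 + 4/3x_2^3 + 71/3x_2.
  leading term x_1^2: subtract (4/3)·f_1 from -4x_1^2 + 1/3x_1x_2^2 + 7/3x_1x_2 - 53/3x_1 + 4/3x_2^3 + 71/3x_2 → 1/3x_1x_2^2 - 7x_1x_2 - 53/3x_1 + 4/3x_2^3 + 59/3x_2 - 428/3
  leading term x_1x_2^2: subtract (-1/9x_2)·f_2 from 1/3x_1x_2^2 - 7x_1x_2 - 53/3x_1 + 4/3x_2^3 + 59/3x_2 - 428/3 → -17/3x_1x_2 - 53/3x_1 + 11/9x_2^3 - 7/9x_2^2 + 230/9x_2 - 428/3
  leading term x_1x_2: subtract (17/9)·f_2 from -17/3x_1x_2 - 53/3x_1 + 11/9x_2^3 - 7/9x_2^2 + 230/9x_2 - 428/3 → -121/3x_1 + 11/9x_2^3 + 10/9x_2^2 + 349/9x_2 - 2185/9
  leading term x_1: subtract (-121/9)·h_4 from -121/3x_1 + 11/9x_2^3 + 10/9x_2^2 + 349/9x_2 - 2185/9 → 1067/81x_2^3 + 7108/81x_2^2 - 73331/81x_2 + 65156/81
  leading term x_2^3: subtract (1067/224)·h_5 from 1067/81x_2^3 + 7108/81x_2^2 - 73331/81x_2 + 65156/81 → -35897/2016x_2^2 + 28769/252x_2 - 194255/2016
  leading term x_2^2: no divisor's leading term divides it; move -35897/2016x_2^2 to the remainder.
  leading term x_2: no divisor's leading term divides it; move 28769/252x_2 to the remainder.
  leading term 1: no divisor's leading term divides it; move -194255/2016 to the remainder.
  remainder -35897/2016x_2^2 + 28769/252x_2 - 194255/2016 ≠ 0; add h_6 = -35897/2016x_2^2 + 28769/252x_2 - 194255/2016 to the basis.

S(f_2,h_5): lcm = x_1x_2^3. S = -2691/224x_1x_2^2 + 2167/28x_1x_2 - 15317/224x_1 + 1/3x_2^4 + 7/3x_2^3 - 53/3x_2^2.
  leading term x_1x_2^2: subtract (897/224x_2)·f_2 from -2691/224x_1x_2^2 + 2167/28x_1x_2 - 15317/224x_1 + 1/3x_2^4 + 7/3x_2^3 - 53/3x_2^2 → 1643/56x_1x_2 - 15317/224x_1 + 1/3x_2^4 + 4259/672x_2^3 + 995/96x_2^2 - 47541/224x_2
  leading term x_1x_2: subtract (-1643/168)·f_2 from 1643/56x_1x_2 - 15317/224x_1 + 1/3x_2^4 + 4259/672x_2^3 + 995/96x_2^2 - 47541/224x_2 → 10971/224x_1 + 1/3x_2^4 + 4259/672x_2^3 + 131/224x_2^2 - 188627/672x_2 + 87079/168
  leading term x_1: subtract (3657/224)·h_4 from 10971/224x_1 + 1/3x_2^4 + 4259/672x_2^3 + 131/224x_2^2 - 188627/672x_2 + 87079/168 → 1/3x_2^4 - 1831/224x_2^3 - 70309/672x_2^2 + 193927/224x_2 - 506203/672
  leading term x_2^4: subtract (27/224x_2)·h_5 from 1/3x_2^4 - 1831/224x_2^3 - 70309/672x_2^2 + 193927/224x_2 - 506203/672 → -911/84x_2^3 - 52973/672x_2^2 + 17702/21x_2 - 506203/672
  leading term x_2^3: subtract (-24597/6272)·h_5 from -911/84x_2^3 - 52973/672x_2^2 + 17702/21x_2 - 506203/672 → 50667/6272x_2^2 + 2829/784x_2 - 73299/6272
  leading term x_2^2: subtract (-456003/1005116)·h_6 from 50667/6272x_2^2 + 2829/784x_2 - 73299/6272 → 13921353/251279x_2 - 13921353/251279
  leading term x_2: no divisor's leading term divides it; move 13921353/251279x_2 to the remainder.
  leading term 1: no divisor's leading term divides it; move -13921353/251279 to the remainder.
  remainder 13921353/251279x_2 - 13921353/251279 ≠ 0; add h_7 = 13921353/251279x_2 - 13921353/251279 to the basis.

The other S-polynomials (S(f_1,h_4), S(f_2,h_4), S(f_3,h_4), S(f_1,h_5), S(f_3,h_5), S(h_4,h_5), S(f_1,h_6), S(f_2,h_6), S(f_3,h_6), S(h_4,h_6), S(h_5,h_6), S(f_1,h_7), S(f_2,h_7), S(f_3,h_7), S(h_4,h_7), S(h_5,h_7), S(h_6,h_7)) all reduce to 0 modulo the current basis, so we have a Gröbner basis.
Inter-reduce: drop elements whose leading term is divisible by another's, tail-reduce, and make monic.
Reduced Gröbner basis: {x_1 + 5, x_2 - 1}.

Elimination: the polynomial x_2 - 1 lies in the elimination ideal for x_2, so x_2 ∈ {1}. For each such x_2, the remaining basis elements (now univariate) give the rest of the solution.
  x_2 = 1: the earlier basis element becomes x_1 + 5 = 0, giving x_1 = -5 — point (-5, 1).
Substituting each solution back into the original system confirms all equations vanish.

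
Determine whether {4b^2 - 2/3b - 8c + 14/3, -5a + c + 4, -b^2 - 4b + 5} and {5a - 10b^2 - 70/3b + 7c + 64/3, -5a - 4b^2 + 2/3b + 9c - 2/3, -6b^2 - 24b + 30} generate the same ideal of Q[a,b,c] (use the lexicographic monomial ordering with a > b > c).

Yes, the ideals are equal.

Since reduced Gröbner bases are canonical representatives of ideals under a given ordering, it suffices to compute and compare them.
Buchberger on the first generating set:
f_1 = 4b^2 - 2/3b - 8c + 14/3, LT = b^2.
f_2 = -5a + c + 4, LT = a.
f_3 = -b^2 - 4b + 5, LT = b^2.

S(f_1,f_3): lcm = b^2. S = -25/6b - 2c + 37/6.
  leading term b: no divisor's leading term divides it; move -25/6b to the remainder.
  leading term c: no divisor's leading term divides it; move -2c to the remainder.
  leading term 1: no divisor's leading term divides it; move 37/6 to the remainder.
  remainder -25/6b - 2c + 37/6 ≠ 0; add g_4 = -25/6b - 2c + 37/6 to the basis.

S(f_1,g_4): lcm = b^2. S = -12/25bc + 197/150b - 2c + 7/6.
  leading term bc: subtract (72/625c)·g_4 from -12/25bc + 197/150b - 2c + 7/6 → 197/150b + 144/625c^2 - 1694/625c + 7/6
  leading term b: subtract (-197/625)·g_4 from 197/150b + 144/625c^2 - 1694/625c + 7/6 → 144/625c^2 - 2088/625c + 1944/625
  leading term c^2: no divisor's leading term divides it; move 144/625c^2 to the remainder.
  leading term c: no divisor's leading term divides it; move -2088/625c to the remainder.
  leading term 1: no divisor's leading term divides it; move 1944/625 to the remainder.
  remainder 144/625c^2 - 2088/625c + 1944/625 ≠ 0; add g_5 = 144/625c^2 - 2088/625c + 1944/625 to the basis.

The other S-polynomials (S(f_1,f_2), S(f_2,f_3), S(f_2,g_4), S(f_3,g_4), S(f_1,g_5), S(f_2,g_5), S(f_3,g_5), S(g_4,g_5)) all reduce to 0 modulo the current basis, so we have a Gröbner basis.
Inter-reduce: drop elements whose leading term is divisible by another's, tail-reduce, and make monic.
Reduced Gröbner basis: {a - 1/5c - 4/5, b + 12/25c - 37/25, c^2 - 29/2c + 27/2}.

Buchberger on the second generating set:
h_1 = 5a - 10b^2 - 70/3b + 7c + 64/3, LT = a.
h_2 = -5a - 4b^2 + 2/3b + 9c - 2/3, LT = a.
h_3 = -6b^2 - 24b + 30, LT = b^2.

S(h_1,h_2): lcm = a. S = -14/5b^2 - 68/15b + 16/5c + 62/15.
  leading term b^2: subtract (7/15)·h_3 from -14/5b^2 - 68/15b + 16/5c + 62/15 → 20/3b + 16/5c - 148/15
  leading term b: no divisor's leading term divides it; move 20/3b to the remainder.
  leading term c: no divisor's leading term divides it; move 16/5c to the remainder.
  leading term 1: no divisor's leading term divides it; move -148/15 to the remainder.
  remainder 20/3b + 16/5c - 148/15 ≠ 0; add k_4 = 20/3b + 16/5c - 148/15 to the basis.

S(h_3,k_4): lcm = b^2. S = -12/25bc + 137/25b - 5.
  leading term bc: subtract (-9/125c)·k_4 from -12/25bc + 137/25b - 5 → 137/25b + 144/625c^2 - 444/625c - 5
  leading term b: subtract (411/500)·k_4 from 137/25b + 144/625c^2 - 444/625c - 5 → 144/625c^2 - 2088/625c + 1944/625
  leading term c^2: no divisor's leading term divides it; move 144/625c^2 to the remainder.
  leading term c: no divisor's leading term divides it; move -2088/625c to the remainder.
  leading term 1: no divisor's leading term divides it; move 1944/625 to the remainder.
  remainder 144/625c^2 - 2088/625c + 1944/625 ≠ 0; add k_5 = 144/625c^2 - 2088/625c + 1944/625 to the basis.

The other S-polynomials (S(h_1,h_3), S(h_2,h_3), S(h_1,k_4), S(h_2,k_4), S(h_1,k_5), S(h_2,k_5), S(h_3,k_5), S(k_4,k_5)) all reduce to 0 modulo the current basis, so we have a Gröbner basis.
Inter-reduce: drop elements whose leading term is divisible by another's, tail-reduce, and make monic.
Reduced Gröbner basis: {a - 1/5c - 4/5, b + 12/25c - 37/25, c^2 - 29/2c + 27/2}.

Same reduced basis, so the two generating sets span the same ideal.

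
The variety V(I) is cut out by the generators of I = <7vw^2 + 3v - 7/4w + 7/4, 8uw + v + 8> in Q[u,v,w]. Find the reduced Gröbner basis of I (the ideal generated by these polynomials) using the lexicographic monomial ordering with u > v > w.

f_1 = 7vw^2 + 3v - 7/4w + 7/4, LT = vw^2.
f_2 = 8uw + v + 8, LT = uw.

S(f_1,f_2): lcm = uvw^2. S = 3/7uv - 1/4uw + 1/4u - 1/8v^2w - vw.
  leading term uv: no divisor's leading term divides it; move 3/7uv to the remainder.
  leading term uw: subtract (-1/32)·f_2 from -1/4uw + 1/4u - 1/8v^2w - vw → 1/4u - 1/8v^2w - vw + 1/32v + 1/4
  leading term u: no divisor's leading term divides it; move 1/4u to the remainder.
  leading term v^2w: no divisor's leading term divides it; move -1/8v^2w to the remainder.
  leading term vw: no divisor's leading term divides it; move -vw to the remainder.
  leading term v: no divisor's leading term divides it; move 1/32v to the remainder.
  leading term 1: no divisor's leading term divides it; move 1/4 to the remainder.
  remainder 3/7uv + 1/4u - 1/8v^2w - vw + 1/32v + 1/4 ≠ 0; add g_3 = 3/7uv + 1/4u - 1/8v^2w - vw + 1/32v + 1/4 to the basis.

The other S-polynomials (S(f_1,g_3), S(f_2,g_3)) all reduce to 0 modulo the current basis, so we have a Gröbner basis.

G = {uv + 7/12u - 7/24v^2w - 7/3vw + 7/96v + 7/12, uw + 1/8v + 1, vw^2 + 3/7v - 1/4w + 1/4}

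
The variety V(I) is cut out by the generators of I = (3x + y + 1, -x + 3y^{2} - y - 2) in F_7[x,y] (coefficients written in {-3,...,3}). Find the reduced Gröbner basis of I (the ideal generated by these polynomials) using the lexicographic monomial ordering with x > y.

f_1 = 3x + y + 1, LT = x.
f_2 = -x + 3y^{2} - y - 2, LT = x.

S(f_1,f_2): lcm = x. S = 3y^{2} - 3y + 3.
  leading term y^{2}: no divisor's leading term divides it; move 3y^{2} to the remainder.
  leading term y: no divisor's leading term divides it; move -3y to the remainder.
  leading term 1: no divisor's leading term divides it; move 3 to the remainder.
  remainder 3y^{2} - 3y + 3 ≠ 0; add g_3 = 3y^{2} - 3y + 3 to the basis.

The other S-polynomials (S(f_1,g_3), S(f_2,g_3)) all reduce to 0 modulo the current basis, so we have a Gröbner basis.
Inter-reduce: drop elements whose leading term is divisible by another's, tail-reduce, and make monic.

G = {x - 2y - 2, y^{2} - y + 1}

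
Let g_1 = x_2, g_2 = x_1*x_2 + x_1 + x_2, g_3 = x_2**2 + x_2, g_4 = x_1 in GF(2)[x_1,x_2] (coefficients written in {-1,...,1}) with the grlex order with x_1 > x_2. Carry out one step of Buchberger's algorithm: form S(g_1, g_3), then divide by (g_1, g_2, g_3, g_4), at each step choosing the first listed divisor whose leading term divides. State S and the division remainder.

S(g_1, g_3) = x_2; remainder on division = 0.

lcm(LM(g_1), LM(g_3)) = x_2**2.
S = (lcm/LT(g_1))·g_1 − (lcm/LT(g_3))·g_3 = x_2.
Reduce S modulo (g_1, g_2, g_3, g_4) in that order:
  leading term x_2: subtract (1)·g_1 from x_2 → 0
The remainder is 0, so this S-polynomial contributes no new basis element.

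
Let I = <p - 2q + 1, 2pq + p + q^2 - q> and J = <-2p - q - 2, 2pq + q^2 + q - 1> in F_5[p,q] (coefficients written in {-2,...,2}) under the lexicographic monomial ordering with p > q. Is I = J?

Yes, the ideals are equal.

For a fixed monomial order, each ideal has a unique reduced Gröbner basis; comparing bases decides equality.
Buchberger on the first generating set:
f_1 = p - 2q + 1, LT = p.
f_2 = 2pq + p + q^2 - q, LT = pq.

S(f_1,f_2): lcm = pq. S = 2p - q.
  leading term p: subtract (2)·f_1 from 2p - q → -2q - 2
  leading term q: no divisor's leading term divides it; move -2q to the remainder.
  leading term 1: no divisor's leading term divides it; move -2 to the remainder.
  remainder -2q - 2 ≠ 0; add g_3 = -2q - 2 to the basis.

The other S-polynomials (S(f_1,g_3), S(f_2,g_3)) all reduce to 0 modulo the current basis, so we have a Gröbner basis.
Inter-reduce: drop elements whose leading term is divisible by another's, tail-reduce, and make monic.
Reduced Gröbner basis: {p - 2, q + 1}.

Buchberger on the second generating set:
h_1 = -2p - q - 2, LT = p.
h_2 = 2pq + q^2 + q - 1, LT = pq.

S(h_1,h_2): lcm = pq. S = -2q - 2.
  leading term q: no divisor's leading term divides it; move -2q to the remainder.
  leading term 1: no divisor's leading term divides it; move -2 to the remainder.
  remainder -2q - 2 ≠ 0; add k_3 = -2q - 2 to the basis.

The other S-polynomials (S(h_1,k_3), S(h_2,k_3)) all reduce to 0 modulo the current basis, so we have a Gröbner basis.
Inter-reduce: drop elements whose leading term is divisible by another's, tail-reduce, and make monic.
Reduced Gröbner basis: {p - 2, q + 1}.

The two bases agree; hence the ideals are identical.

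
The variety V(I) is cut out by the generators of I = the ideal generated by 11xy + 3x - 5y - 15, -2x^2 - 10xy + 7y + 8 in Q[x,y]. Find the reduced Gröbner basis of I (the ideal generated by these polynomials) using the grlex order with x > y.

f_1 = 11xy + 3x - 5y - 15, LT = xy.
f_2 = -2x^2 - 10xy + 7y + 8, LT = x^2.

S(f_1,f_2): lcm = x^2y. S = -5xy^2 + 3/11x^2 - 5/11xy + 7/2y^2 - 15/11x + 4y.
  leading term xy^2: subtract (-5/11y)·f_1 from -5xy^2 + 3/11x^2 - 5/11xy + 7/2y^2 - 15/11x + 4y → 3/11x^2 + 10/11xy + 27/22y^2 - 15/11x - 31/11y
  leading term x^2: subtract (-3/22)·f_2 from 3/11x^2 + 10/11xy + 27/22y^2 - 15/11x - 31/11y → -5/11xy + 27/22y^2 - 15/11x - 41/22y + 12/11
  leading term xy: subtract (-5/121)·f_1 from -5/11xy + 27/22y^2 - 15/11x - 41/22y + 12/11 → 27/22y^2 - 150/121x - 501/242y + 57/121
  leading term y^2: no divisor's leading term divides it; move 27/22y^2 to the remainder.
  leading term x: no divisor's leading term divides it; move -150/121x to the remainder.
  leading term y: no divisor's leading term divides it; move -501/242y to the remainder.
  leading term 1: no divisor's leading term divides it; move 57/121 to the remainder.
  remainder 27/22y^2 - 150/121x - 501/242y + 57/121 ≠ 0; add g_3 = 27/22y^2 - 150/121x - 501/242y + 57/121 to the basis.

The other S-polynomials (S(f_1,g_3), S(f_2,g_3)) all reduce to 0 modulo the current basis, so we have a Gröbner basis.

G = {x^2 - 15/11x - 27/22y + 31/11, xy + 3/11x - 5/11y - 15/11, y^2 - 100/99x - 167/99y + 38/99}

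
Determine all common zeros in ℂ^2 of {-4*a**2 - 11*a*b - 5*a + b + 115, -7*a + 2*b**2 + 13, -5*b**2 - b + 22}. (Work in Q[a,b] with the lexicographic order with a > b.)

{(3, 2)}

Compute a lex Gröbner basis by Buchberger's algorithm.
f_1 = -4*a**2 - 11*a*b - 5*a + b + 115, LT = a**2.
f_2 = -7*a + 2*b**2 + 13, LT = a.
f_3 = -5*b**2 - b + 22, LT = b**2.

S(f_1,f_2): lcm = a**2. S = 2/7*a*b**2 + 11/4*a*b + 87/28*a - 1/4*b - 115/4.
  leading term a*b**2: subtract (-2/49*b**2)·f_2 from 2/7*a*b**2 + 11/4*a*b + 87/28*a - 1/4*b - 115/4 → 11/4*a*b + 87/28*a + 4/49*b**4 + 26/49*b**2 - 1/4*b - 115/4
  leading term a*b: subtract (-11/28*b)·f_2 from 11/4*a*b + 87/28*a + 4/49*b**4 + 26/49*b**2 - 1/4*b - 115/4 → 87/28*a + 4/49*b**4 + 11/14*b**3 + 26/49*b**2 + 34/7*b - 115/4
  leading term a: subtract (-87/196)·f_2 from 87/28*a + 4/49*b**4 + 11/14*b**3 + 26/49*b**2 + 34/7*b - 115/4 → 4/49*b**4 + 11/14*b**3 + 139/98*b**2 + 34/7*b - 1126/49
  leading term b**4: subtract (-4/245*b**2)·f_3 from 4/49*b**4 + 11/14*b**3 + 139/98*b**2 + 34/7*b - 1126/49 → 377/490*b**3 + 871/490*b**2 + 34/7*b - 1126/49
  leading term b**3: subtract (-377/2450*b)·f_3 from 377/490*b**3 + 871/490*b**2 + 34/7*b - 1126/49 → 1989/1225*b**2 + 10097/1225*b - 1126/49
  leading term b**2: subtract (-1989/6125)·f_3 from 1989/1225*b**2 + 10097/1225*b - 1126/49 → 6928/875*b - 13856/875
  leading term b: no divisor's leading term divides it; move 6928/875*b to the remainder.
  leading term 1: no divisor's leading term divides it; move -13856/875 to the remainder.
  remainder 6928/875*b - 13856/875 ≠ 0; add h_4 = 6928/875*b - 13856/875 to the basis.

The other S-polynomials (S(f_1,f_3), S(f_2,f_3), S(f_1,h_4), S(f_2,h_4), S(f_3,h_4)) all reduce to 0 modulo the current basis, so we have a Gröbner basis.
Inter-reduce: drop elements whose leading term is divisible by another's, tail-reduce, and make monic.
Reduced Gröbner basis: {a - 3, b - 2}.

From the last basis element, b - 2 = 0, so b takes values in {2}. Each choice, substituted upward through the basis, yields the corresponding point(s) of the solution set.
  b = 2: the earlier basis element becomes a - 3 = 0, giving a = 3 — point (3, 2).
Substituting each solution back into the original system confirms all equations vanish.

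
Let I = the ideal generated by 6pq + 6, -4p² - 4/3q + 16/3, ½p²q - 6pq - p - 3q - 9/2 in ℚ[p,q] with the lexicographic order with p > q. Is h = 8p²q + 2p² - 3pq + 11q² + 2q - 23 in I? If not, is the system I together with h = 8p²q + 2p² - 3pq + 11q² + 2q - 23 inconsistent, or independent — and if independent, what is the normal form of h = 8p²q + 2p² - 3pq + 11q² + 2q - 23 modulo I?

First compute the reduced Gröbner basis of I by Buchberger's algorithm.
f_1 = 6pq + 6, LT = pq.
f_2 = -4p² - 4/3q + 16/3, LT = p².
f_3 = ½p²q - 6pq - p - 3q - 9/2, LT = p²q.

S(f_1,f_2): lcm = p²q. S = p - ⅓q² + 4/3q.
  leading term p: no divisor's leading term divides it; move p to the remainder.
  leading term q²: no divisor's leading term divides it; move -⅓q² to the remainder.
  leading term q: no divisor's leading term divides it; move 4/3q to the remainder.
  remainder p - ⅓q² + 4/3q ≠ 0; add k_4 = p - ⅓q² + 4/3q to the basis.

S(f_1,f_3): lcm = p²q. S = 12pq + 3p + 6q + 9.
  leading term pq: subtract (2)·f_1 from 12pq + 3p + 6q + 9 → 3p + 6q - 3
  leading term p: subtract (3)·k_4 from 3p + 6q - 3 → q² + 2q - 3
  leading term q²: no divisor's leading term divides it; move q² to the remainder.
  leading term q: no divisor's leading term divides it; move 2q to the remainder.
  leading term 1: no divisor's leading term divides it; move -3 to the remainder.
  remainder q² + 2q - 3 ≠ 0; add k_5 = q² + 2q - 3 to the basis.

S(f_1,k_4): lcm = pq. S = ⅓q³ - 4/3q² + 1.
  leading term q³: subtract (⅓q)·k_5 from ⅓q³ - 4/3q² + 1 → -2q² + q + 1
  leading term q²: subtract (-2)·k_5 from -2q² + q + 1 → 5q - 5
  leading term q: no divisor's leading term divides it; move 5q to the remainder.
  leading term 1: no divisor's leading term divides it; move -5 to the remainder.
  remainder 5q - 5 ≠ 0; add k_6 = 5q - 5 to the basis.

The other S-polynomials (S(f_2,f_3), S(f_2,k_4), S(f_3,k_4), S(f_1,k_5), S(f_2,k_5), S(f_3,k_5), S(k_4,k_5), S(f_1,k_6), S(f_2,k_6), S(f_3,k_6), S(k_4,k_6), S(k_5,k_6)) all reduce to 0 modulo the current basis, so we have a Gröbner basis.
Inter-reduce: drop elements whose leading term is divisible by another's, tail-reduce, and make monic.
Reduced Gröbner basis: {p + 1, q - 1}.
Label its elements g_1 = p + 1, g_2 = q - 1.

Reduce h = 8p²q + 2p² - 3pq + 11q² + 2q - 23 modulo G:
  leading term p²q: subtract (8pq)·g_1 from 8p²q + 2p² - 3pq + 11q² + 2q - 23 → 2p² - 11pq + 11q² + 2q - 23
  leading term p²: subtract (2p)·g_1 from 2p² - 11pq + 11q² + 2q - 23 → -11pq - 2p + 11q² + 2q - 23
  leading term pq: subtract (-11q)·g_1 from -11pq - 2p + 11q² + 2q - 23 → -2p + 11q² + 13q - 23
  leading term p: subtract (-2)·g_1 from -2p + 11q² + 13q - 23 → 11q² + 13q - 21
  leading term q²: subtract (11q)·g_2 from 11q² + 13q - 21 → 24q - 21
  leading term q: subtract (24)·g_2 from 24q - 21 → 3
  leading term 1: no divisor's leading term divides it; move 3 to the remainder.
  normal form = 3.
The normal form is nonzero, so h ∉ I. Since h minus its normal form lies in I, I + (h) = I + (r) where r = 3; decide whether this ideal is the whole ring.
Here r = 3 is a nonzero constant, hence a unit: 1 ∈ I + (h), the Gröbner basis of I + (h) is {1}, and the enlarged system has no common solution — adjoining h is inconsistent.

Adjoining 8p²q + 2p² - 3pq + 11q² + 2q - 23 makes the ideal the whole ring: the system is inconsistent.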